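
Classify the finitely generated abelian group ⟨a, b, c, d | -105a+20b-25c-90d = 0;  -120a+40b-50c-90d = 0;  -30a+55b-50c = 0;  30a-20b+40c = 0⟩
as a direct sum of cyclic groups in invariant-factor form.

rank_ℚ(R)=4; free=4−4=0
SNF(R) diag = [5, 15, 30, 90] → torsion [5, 15, 30, 90]

Answer: M ≅ ℤ/5 ⊕ ℤ/15 ⊕ ℤ/30 ⊕ ℤ/90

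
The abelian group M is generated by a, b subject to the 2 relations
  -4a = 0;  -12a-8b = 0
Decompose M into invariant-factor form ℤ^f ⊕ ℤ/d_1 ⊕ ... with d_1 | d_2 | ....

rank_ℚ(R)=2; free=2−2=0
SNF(R) diag = [4, 8] → torsion [4, 8]

Answer: M ≅ ℤ/4 ⊕ ℤ/8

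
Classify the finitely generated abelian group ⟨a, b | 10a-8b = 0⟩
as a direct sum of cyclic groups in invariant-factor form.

Answer: M ≅ ℤ^1 ⊕ ℤ/2

Derivation:
rank_ℚ(R)=1; free=2−1=1
SNF(R) diag = [2] → torsion [2]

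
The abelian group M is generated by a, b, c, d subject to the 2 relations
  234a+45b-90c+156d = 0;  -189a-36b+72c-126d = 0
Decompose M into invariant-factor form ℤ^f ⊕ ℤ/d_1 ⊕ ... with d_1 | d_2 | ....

rank_ℚ(R)=2; free=4−2=2
SNF(R) diag = [3, 9] → torsion [3, 9]

Answer: M ≅ ℤ^2 ⊕ ℤ/3 ⊕ ℤ/9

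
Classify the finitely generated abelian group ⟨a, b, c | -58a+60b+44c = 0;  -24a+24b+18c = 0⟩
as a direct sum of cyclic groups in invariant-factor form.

Answer: M ≅ ℤ^1 ⊕ ℤ/2 ⊕ ℤ/6

Derivation:
rank_ℚ(R)=2; free=3−2=1
SNF(R) diag = [2, 6] → torsion [2, 6]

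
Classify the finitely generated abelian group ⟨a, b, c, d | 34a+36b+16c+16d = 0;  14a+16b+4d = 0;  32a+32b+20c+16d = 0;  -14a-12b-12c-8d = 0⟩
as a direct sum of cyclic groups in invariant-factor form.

Answer: M ≅ ℤ/2 ⊕ ℤ/4 ⊕ ℤ/4 ⊕ ℤ/8

Derivation:
rank_ℚ(R)=4; free=4−4=0
SNF(R) diag = [2, 4, 4, 8] → torsion [2, 4, 4, 8]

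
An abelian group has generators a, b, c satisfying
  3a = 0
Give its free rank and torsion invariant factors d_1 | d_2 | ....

rank_ℚ(R)=1; free=3−1=2
SNF(R) diag = [3] → torsion [3]

Answer: M ≅ ℤ^2 ⊕ ℤ/3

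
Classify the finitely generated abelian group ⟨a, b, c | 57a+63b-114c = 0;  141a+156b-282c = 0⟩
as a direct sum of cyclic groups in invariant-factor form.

rank_ℚ(R)=2; free=3−2=1
SNF(R) diag = [3, 3] → torsion [3, 3]

Answer: M ≅ ℤ^1 ⊕ ℤ/3 ⊕ ℤ/3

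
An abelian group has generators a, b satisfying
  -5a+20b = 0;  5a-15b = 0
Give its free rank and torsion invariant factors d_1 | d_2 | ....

rank_ℚ(R)=2; free=2−2=0
SNF(R) diag = [5, 5] → torsion [5, 5]

Answer: M ≅ ℤ/5 ⊕ ℤ/5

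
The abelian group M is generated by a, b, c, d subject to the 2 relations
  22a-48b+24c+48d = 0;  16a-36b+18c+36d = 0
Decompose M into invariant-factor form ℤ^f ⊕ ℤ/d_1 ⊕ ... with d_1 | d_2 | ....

rank_ℚ(R)=2; free=4−2=2
SNF(R) diag = [2, 6] → torsion [2, 6]

Answer: M ≅ ℤ^2 ⊕ ℤ/2 ⊕ ℤ/6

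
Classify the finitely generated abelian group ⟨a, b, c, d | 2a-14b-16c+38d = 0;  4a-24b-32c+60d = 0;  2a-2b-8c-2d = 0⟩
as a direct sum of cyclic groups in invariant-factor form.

Answer: M ≅ ℤ^1 ⊕ ℤ/2 ⊕ ℤ/4 ⊕ ℤ/8

Derivation:
rank_ℚ(R)=3; free=4−3=1
SNF(R) diag = [2, 4, 8] → torsion [2, 4, 8]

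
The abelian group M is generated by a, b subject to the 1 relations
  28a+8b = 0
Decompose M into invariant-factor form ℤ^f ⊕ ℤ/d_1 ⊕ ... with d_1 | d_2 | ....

Answer: M ≅ ℤ^1 ⊕ ℤ/4

Derivation:
rank_ℚ(R)=1; free=2−1=1
SNF(R) diag = [4] → torsion [4]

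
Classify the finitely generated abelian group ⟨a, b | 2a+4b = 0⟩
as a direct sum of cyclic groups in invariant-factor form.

Answer: M ≅ ℤ^1 ⊕ ℤ/2

Derivation:
rank_ℚ(R)=1; free=2−1=1
SNF(R) diag = [2] → torsion [2]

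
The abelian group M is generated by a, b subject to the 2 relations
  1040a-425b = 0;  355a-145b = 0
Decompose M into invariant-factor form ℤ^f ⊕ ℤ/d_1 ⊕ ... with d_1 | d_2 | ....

Answer: M ≅ ℤ/5 ⊕ ℤ/15

Derivation:
rank_ℚ(R)=2; free=2−2=0
SNF(R) diag = [5, 15] → torsion [5, 15]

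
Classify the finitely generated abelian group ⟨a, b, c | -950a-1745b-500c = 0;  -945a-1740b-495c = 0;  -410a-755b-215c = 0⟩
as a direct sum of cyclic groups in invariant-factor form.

rank_ℚ(R)=3; free=3−3=0
SNF(R) diag = [5, 15, 15] → torsion [5, 15, 15]

Answer: M ≅ ℤ/5 ⊕ ℤ/15 ⊕ ℤ/15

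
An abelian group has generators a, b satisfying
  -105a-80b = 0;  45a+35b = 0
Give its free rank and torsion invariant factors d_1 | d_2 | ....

rank_ℚ(R)=2; free=2−2=0
SNF(R) diag = [5, 15] → torsion [5, 15]

Answer: M ≅ ℤ/5 ⊕ ℤ/15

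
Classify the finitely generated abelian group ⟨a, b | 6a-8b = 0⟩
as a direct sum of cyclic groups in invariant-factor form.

Answer: M ≅ ℤ^1 ⊕ ℤ/2

Derivation:
rank_ℚ(R)=1; free=2−1=1
SNF(R) diag = [2] → torsion [2]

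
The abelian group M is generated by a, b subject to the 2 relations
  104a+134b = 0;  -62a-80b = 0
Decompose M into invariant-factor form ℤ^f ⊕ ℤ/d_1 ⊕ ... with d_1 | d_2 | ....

Answer: M ≅ ℤ/2 ⊕ ℤ/6

Derivation:
rank_ℚ(R)=2; free=2−2=0
SNF(R) diag = [2, 6] → torsion [2, 6]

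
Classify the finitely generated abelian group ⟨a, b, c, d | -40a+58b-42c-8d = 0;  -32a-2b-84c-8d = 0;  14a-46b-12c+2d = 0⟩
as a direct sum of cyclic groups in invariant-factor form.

rank_ℚ(R)=3; free=4−3=1
SNF(R) diag = [2, 2, 6] → torsion [2, 2, 6]

Answer: M ≅ ℤ^1 ⊕ ℤ/2 ⊕ ℤ/2 ⊕ ℤ/6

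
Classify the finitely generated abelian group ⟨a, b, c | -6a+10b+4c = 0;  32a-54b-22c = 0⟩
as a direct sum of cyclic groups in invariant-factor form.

rank_ℚ(R)=2; free=3−2=1
SNF(R) diag = [2, 2] → torsion [2, 2]

Answer: M ≅ ℤ^1 ⊕ ℤ/2 ⊕ ℤ/2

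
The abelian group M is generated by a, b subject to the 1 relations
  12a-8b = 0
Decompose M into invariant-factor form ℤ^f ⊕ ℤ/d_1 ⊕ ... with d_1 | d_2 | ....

Answer: M ≅ ℤ^1 ⊕ ℤ/4

Derivation:
rank_ℚ(R)=1; free=2−1=1
SNF(R) diag = [4] → torsion [4]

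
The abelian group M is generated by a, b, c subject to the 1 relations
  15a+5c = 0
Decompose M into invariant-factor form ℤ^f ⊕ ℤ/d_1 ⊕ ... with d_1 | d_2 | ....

Answer: M ≅ ℤ^2 ⊕ ℤ/5

Derivation:
rank_ℚ(R)=1; free=3−1=2
SNF(R) diag = [5] → torsion [5]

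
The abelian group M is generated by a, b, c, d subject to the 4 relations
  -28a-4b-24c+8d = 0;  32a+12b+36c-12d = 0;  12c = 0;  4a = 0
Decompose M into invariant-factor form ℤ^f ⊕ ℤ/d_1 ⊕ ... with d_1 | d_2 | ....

Answer: M ≅ ℤ/4 ⊕ ℤ/4 ⊕ ℤ/12 ⊕ ℤ/12

Derivation:
rank_ℚ(R)=4; free=4−4=0
SNF(R) diag = [4, 4, 12, 12] → torsion [4, 4, 12, 12]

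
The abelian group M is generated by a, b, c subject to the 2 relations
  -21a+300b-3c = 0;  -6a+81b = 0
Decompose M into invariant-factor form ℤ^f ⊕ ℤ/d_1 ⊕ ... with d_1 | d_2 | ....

rank_ℚ(R)=2; free=3−2=1
SNF(R) diag = [3, 3] → torsion [3, 3]

Answer: M ≅ ℤ^1 ⊕ ℤ/3 ⊕ ℤ/3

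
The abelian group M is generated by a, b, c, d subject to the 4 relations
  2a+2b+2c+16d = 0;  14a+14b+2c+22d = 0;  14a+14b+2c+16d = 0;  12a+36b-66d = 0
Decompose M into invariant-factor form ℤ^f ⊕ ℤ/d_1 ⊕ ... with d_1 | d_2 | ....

rank_ℚ(R)=4; free=4−4=0
SNF(R) diag = [2, 6, 12, 24] → torsion [2, 6, 12, 24]

Answer: M ≅ ℤ/2 ⊕ ℤ/6 ⊕ ℤ/12 ⊕ ℤ/24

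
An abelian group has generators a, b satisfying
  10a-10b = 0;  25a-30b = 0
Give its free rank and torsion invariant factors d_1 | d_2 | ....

rank_ℚ(R)=2; free=2−2=0
SNF(R) diag = [5, 10] → torsion [5, 10]

Answer: M ≅ ℤ/5 ⊕ ℤ/10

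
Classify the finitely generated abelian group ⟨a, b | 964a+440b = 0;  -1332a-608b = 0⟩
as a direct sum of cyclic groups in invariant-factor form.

Answer: M ≅ ℤ/4 ⊕ ℤ/8

Derivation:
rank_ℚ(R)=2; free=2−2=0
SNF(R) diag = [4, 8] → torsion [4, 8]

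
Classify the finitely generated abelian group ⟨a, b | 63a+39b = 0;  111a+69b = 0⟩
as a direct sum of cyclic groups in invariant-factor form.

rank_ℚ(R)=2; free=2−2=0
SNF(R) diag = [3, 6] → torsion [3, 6]

Answer: M ≅ ℤ/3 ⊕ ℤ/6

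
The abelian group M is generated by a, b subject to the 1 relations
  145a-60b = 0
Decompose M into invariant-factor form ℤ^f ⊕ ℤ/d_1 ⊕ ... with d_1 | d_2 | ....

rank_ℚ(R)=1; free=2−1=1
SNF(R) diag = [5] → torsion [5]

Answer: M ≅ ℤ^1 ⊕ ℤ/5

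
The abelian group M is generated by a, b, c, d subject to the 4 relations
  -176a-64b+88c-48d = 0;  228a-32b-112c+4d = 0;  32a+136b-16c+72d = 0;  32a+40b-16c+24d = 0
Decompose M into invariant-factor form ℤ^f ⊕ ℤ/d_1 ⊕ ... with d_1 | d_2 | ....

rank_ℚ(R)=4; free=4−4=0
SNF(R) diag = [4, 8, 24, 48] → torsion [4, 8, 24, 48]

Answer: M ≅ ℤ/4 ⊕ ℤ/8 ⊕ ℤ/24 ⊕ ℤ/48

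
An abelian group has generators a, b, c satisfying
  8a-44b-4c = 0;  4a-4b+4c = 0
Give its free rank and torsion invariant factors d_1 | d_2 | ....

Answer: M ≅ ℤ^1 ⊕ ℤ/4 ⊕ ℤ/12

Derivation:
rank_ℚ(R)=2; free=3−2=1
SNF(R) diag = [4, 12] → torsion [4, 12]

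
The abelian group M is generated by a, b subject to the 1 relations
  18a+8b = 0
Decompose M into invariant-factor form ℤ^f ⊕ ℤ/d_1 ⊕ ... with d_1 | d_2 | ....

rank_ℚ(R)=1; free=2−1=1
SNF(R) diag = [2] → torsion [2]

Answer: M ≅ ℤ^1 ⊕ ℤ/2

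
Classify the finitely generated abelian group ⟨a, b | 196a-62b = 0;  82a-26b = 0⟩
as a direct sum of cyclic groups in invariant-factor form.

Answer: M ≅ ℤ/2 ⊕ ℤ/6

Derivation:
rank_ℚ(R)=2; free=2−2=0
SNF(R) diag = [2, 6] → torsion [2, 6]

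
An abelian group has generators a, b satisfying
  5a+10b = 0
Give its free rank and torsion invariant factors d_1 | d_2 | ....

rank_ℚ(R)=1; free=2−1=1
SNF(R) diag = [5] → torsion [5]

Answer: M ≅ ℤ^1 ⊕ ℤ/5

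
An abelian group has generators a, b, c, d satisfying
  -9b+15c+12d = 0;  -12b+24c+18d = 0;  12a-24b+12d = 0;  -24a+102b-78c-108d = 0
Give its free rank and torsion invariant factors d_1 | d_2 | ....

rank_ℚ(R)=4; free=4−4=0
SNF(R) diag = [3, 6, 12, 36] → torsion [3, 6, 12, 36]

Answer: M ≅ ℤ/3 ⊕ ℤ/6 ⊕ ℤ/12 ⊕ ℤ/36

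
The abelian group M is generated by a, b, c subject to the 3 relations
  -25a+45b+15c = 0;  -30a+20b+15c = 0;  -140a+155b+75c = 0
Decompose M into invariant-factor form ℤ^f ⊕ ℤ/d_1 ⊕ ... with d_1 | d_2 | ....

rank_ℚ(R)=3; free=3−3=0
SNF(R) diag = [5, 5, 15] → torsion [5, 5, 15]

Answer: M ≅ ℤ/5 ⊕ ℤ/5 ⊕ ℤ/15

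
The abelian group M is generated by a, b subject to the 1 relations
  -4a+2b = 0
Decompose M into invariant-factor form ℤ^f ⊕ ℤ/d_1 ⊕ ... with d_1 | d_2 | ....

rank_ℚ(R)=1; free=2−1=1
SNF(R) diag = [2] → torsion [2]

Answer: M ≅ ℤ^1 ⊕ ℤ/2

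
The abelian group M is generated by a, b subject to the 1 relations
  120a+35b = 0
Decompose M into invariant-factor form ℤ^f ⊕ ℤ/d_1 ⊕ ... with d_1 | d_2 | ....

rank_ℚ(R)=1; free=2−1=1
SNF(R) diag = [5] → torsion [5]

Answer: M ≅ ℤ^1 ⊕ ℤ/5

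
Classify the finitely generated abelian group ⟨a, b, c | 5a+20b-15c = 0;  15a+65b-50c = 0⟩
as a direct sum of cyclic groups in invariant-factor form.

Answer: M ≅ ℤ^1 ⊕ ℤ/5 ⊕ ℤ/5

Derivation:
rank_ℚ(R)=2; free=3−2=1
SNF(R) diag = [5, 5] → torsion [5, 5]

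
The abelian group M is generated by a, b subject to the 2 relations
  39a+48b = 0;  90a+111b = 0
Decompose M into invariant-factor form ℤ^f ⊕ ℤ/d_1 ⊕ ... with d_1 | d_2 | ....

Answer: M ≅ ℤ/3 ⊕ ℤ/3

Derivation:
rank_ℚ(R)=2; free=2−2=0
SNF(R) diag = [3, 3] → torsion [3, 3]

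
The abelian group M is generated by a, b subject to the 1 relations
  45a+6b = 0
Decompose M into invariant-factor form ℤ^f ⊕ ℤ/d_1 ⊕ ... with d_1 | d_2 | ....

rank_ℚ(R)=1; free=2−1=1
SNF(R) diag = [3] → torsion [3]

Answer: M ≅ ℤ^1 ⊕ ℤ/3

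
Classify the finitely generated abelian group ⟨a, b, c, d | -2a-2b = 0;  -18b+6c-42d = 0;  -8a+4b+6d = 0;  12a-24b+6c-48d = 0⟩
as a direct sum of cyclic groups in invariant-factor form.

rank_ℚ(R)=4; free=4−4=0
SNF(R) diag = [2, 6, 6, 6] → torsion [2, 6, 6, 6]

Answer: M ≅ ℤ/2 ⊕ ℤ/6 ⊕ ℤ/6 ⊕ ℤ/6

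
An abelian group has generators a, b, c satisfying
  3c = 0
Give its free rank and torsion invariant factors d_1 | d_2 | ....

rank_ℚ(R)=1; free=3−1=2
SNF(R) diag = [3] → torsion [3]

Answer: M ≅ ℤ^2 ⊕ ℤ/3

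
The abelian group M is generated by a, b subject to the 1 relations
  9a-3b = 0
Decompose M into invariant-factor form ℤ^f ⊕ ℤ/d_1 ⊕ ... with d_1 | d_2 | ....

Answer: M ≅ ℤ^1 ⊕ ℤ/3

Derivation:
rank_ℚ(R)=1; free=2−1=1
SNF(R) diag = [3] → torsion [3]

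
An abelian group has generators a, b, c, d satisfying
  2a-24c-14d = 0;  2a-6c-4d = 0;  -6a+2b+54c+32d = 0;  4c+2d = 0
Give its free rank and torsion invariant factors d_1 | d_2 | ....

rank_ℚ(R)=4; free=4−4=0
SNF(R) diag = [2, 2, 2, 2] → torsion [2, 2, 2, 2]

Answer: M ≅ ℤ/2 ⊕ ℤ/2 ⊕ ℤ/2 ⊕ ℤ/2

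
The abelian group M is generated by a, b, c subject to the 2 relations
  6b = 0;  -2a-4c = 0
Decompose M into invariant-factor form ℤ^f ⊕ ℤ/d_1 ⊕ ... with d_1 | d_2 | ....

rank_ℚ(R)=2; free=3−2=1
SNF(R) diag = [2, 6] → torsion [2, 6]

Answer: M ≅ ℤ^1 ⊕ ℤ/2 ⊕ ℤ/6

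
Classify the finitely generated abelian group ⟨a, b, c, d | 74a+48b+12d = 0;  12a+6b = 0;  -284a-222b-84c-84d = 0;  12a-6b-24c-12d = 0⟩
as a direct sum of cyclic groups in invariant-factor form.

Answer: M ≅ ℤ/2 ⊕ ℤ/6 ⊕ ℤ/12 ⊕ ℤ/12

Derivation:
rank_ℚ(R)=4; free=4−4=0
SNF(R) diag = [2, 6, 12, 12] → torsion [2, 6, 12, 12]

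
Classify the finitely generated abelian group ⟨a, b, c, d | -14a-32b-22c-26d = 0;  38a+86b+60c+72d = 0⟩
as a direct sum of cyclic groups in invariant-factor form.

Answer: M ≅ ℤ^2 ⊕ ℤ/2 ⊕ ℤ/2

Derivation:
rank_ℚ(R)=2; free=4−2=2
SNF(R) diag = [2, 2] → torsion [2, 2]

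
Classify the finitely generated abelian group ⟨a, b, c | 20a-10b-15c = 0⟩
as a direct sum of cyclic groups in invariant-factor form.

Answer: M ≅ ℤ^2 ⊕ ℤ/5

Derivation:
rank_ℚ(R)=1; free=3−1=2
SNF(R) diag = [5] → torsion [5]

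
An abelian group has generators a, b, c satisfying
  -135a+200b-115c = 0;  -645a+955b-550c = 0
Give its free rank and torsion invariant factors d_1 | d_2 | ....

Answer: M ≅ ℤ^1 ⊕ ℤ/5 ⊕ ℤ/5

Derivation:
rank_ℚ(R)=2; free=3−2=1
SNF(R) diag = [5, 5] → torsion [5, 5]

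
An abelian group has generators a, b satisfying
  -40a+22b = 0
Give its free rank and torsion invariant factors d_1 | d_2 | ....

rank_ℚ(R)=1; free=2−1=1
SNF(R) diag = [2] → torsion [2]

Answer: M ≅ ℤ^1 ⊕ ℤ/2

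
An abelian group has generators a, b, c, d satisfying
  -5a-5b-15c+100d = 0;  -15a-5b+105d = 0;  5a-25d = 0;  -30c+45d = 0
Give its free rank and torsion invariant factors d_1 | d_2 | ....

Answer: M ≅ ℤ/5 ⊕ ℤ/5 ⊕ ℤ/15 ⊕ ℤ/45

Derivation:
rank_ℚ(R)=4; free=4−4=0
SNF(R) diag = [5, 5, 15, 45] → torsion [5, 5, 15, 45]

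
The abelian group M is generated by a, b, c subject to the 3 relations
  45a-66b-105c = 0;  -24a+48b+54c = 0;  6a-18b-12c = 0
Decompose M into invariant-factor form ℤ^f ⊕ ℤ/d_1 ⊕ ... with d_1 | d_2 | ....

Answer: M ≅ ℤ/3 ⊕ ℤ/6 ⊕ ℤ/18

Derivation:
rank_ℚ(R)=3; free=3−3=0
SNF(R) diag = [3, 6, 18] → torsion [3, 6, 18]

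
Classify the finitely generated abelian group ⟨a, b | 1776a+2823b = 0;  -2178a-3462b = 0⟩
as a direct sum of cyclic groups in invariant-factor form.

Answer: M ≅ ℤ/3 ⊕ ℤ/6

Derivation:
rank_ℚ(R)=2; free=2−2=0
SNF(R) diag = [3, 6] → torsion [3, 6]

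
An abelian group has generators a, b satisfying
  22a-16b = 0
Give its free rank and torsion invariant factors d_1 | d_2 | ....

Answer: M ≅ ℤ^1 ⊕ ℤ/2

Derivation:
rank_ℚ(R)=1; free=2−1=1
SNF(R) diag = [2] → torsion [2]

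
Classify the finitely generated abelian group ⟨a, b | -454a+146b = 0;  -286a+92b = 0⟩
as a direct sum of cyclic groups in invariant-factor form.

rank_ℚ(R)=2; free=2−2=0
SNF(R) diag = [2, 6] → torsion [2, 6]

Answer: M ≅ ℤ/2 ⊕ ℤ/6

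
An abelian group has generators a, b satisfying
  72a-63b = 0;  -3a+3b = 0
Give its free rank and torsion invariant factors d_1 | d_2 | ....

rank_ℚ(R)=2; free=2−2=0
SNF(R) diag = [3, 9] → torsion [3, 9]

Answer: M ≅ ℤ/3 ⊕ ℤ/9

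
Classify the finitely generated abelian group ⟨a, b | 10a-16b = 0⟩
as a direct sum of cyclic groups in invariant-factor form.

Answer: M ≅ ℤ^1 ⊕ ℤ/2

Derivation:
rank_ℚ(R)=1; free=2−1=1
SNF(R) diag = [2] → torsion [2]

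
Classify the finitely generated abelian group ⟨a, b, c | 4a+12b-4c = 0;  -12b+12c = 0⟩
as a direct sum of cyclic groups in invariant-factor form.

rank_ℚ(R)=2; free=3−2=1
SNF(R) diag = [4, 12] → torsion [4, 12]

Answer: M ≅ ℤ^1 ⊕ ℤ/4 ⊕ ℤ/12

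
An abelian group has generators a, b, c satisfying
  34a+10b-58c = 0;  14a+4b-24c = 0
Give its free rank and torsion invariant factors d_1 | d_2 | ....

rank_ℚ(R)=2; free=3−2=1
SNF(R) diag = [2, 2] → torsion [2, 2]

Answer: M ≅ ℤ^1 ⊕ ℤ/2 ⊕ ℤ/2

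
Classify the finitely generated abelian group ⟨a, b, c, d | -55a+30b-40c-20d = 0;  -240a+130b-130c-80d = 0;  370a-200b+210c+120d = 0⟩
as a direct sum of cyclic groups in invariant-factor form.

rank_ℚ(R)=3; free=4−3=1
SNF(R) diag = [5, 10, 30] → torsion [5, 10, 30]

Answer: M ≅ ℤ^1 ⊕ ℤ/5 ⊕ ℤ/10 ⊕ ℤ/30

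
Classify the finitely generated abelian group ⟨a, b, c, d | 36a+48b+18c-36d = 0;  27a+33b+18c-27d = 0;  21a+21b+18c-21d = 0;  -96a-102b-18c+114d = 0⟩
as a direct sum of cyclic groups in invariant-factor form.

Answer: M ≅ ℤ/3 ⊕ ℤ/6 ⊕ ℤ/18 ⊕ ℤ/18

Derivation:
rank_ℚ(R)=4; free=4−4=0
SNF(R) diag = [3, 6, 18, 18] → torsion [3, 6, 18, 18]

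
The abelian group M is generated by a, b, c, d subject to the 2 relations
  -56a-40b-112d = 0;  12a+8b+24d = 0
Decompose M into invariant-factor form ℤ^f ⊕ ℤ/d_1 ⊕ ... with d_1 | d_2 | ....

rank_ℚ(R)=2; free=4−2=2
SNF(R) diag = [4, 8] → torsion [4, 8]

Answer: M ≅ ℤ^2 ⊕ ℤ/4 ⊕ ℤ/8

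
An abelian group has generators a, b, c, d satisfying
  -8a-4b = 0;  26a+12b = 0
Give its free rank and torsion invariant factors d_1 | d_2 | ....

Answer: M ≅ ℤ^2 ⊕ ℤ/2 ⊕ ℤ/4

Derivation:
rank_ℚ(R)=2; free=4−2=2
SNF(R) diag = [2, 4] → torsion [2, 4]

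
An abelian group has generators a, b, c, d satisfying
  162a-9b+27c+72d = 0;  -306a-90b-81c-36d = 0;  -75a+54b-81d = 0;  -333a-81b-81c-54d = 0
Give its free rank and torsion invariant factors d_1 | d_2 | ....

Answer: M ≅ ℤ/3 ⊕ ℤ/9 ⊕ ℤ/27 ⊕ ℤ/27

Derivation:
rank_ℚ(R)=4; free=4−4=0
SNF(R) diag = [3, 9, 27, 27] → torsion [3, 9, 27, 27]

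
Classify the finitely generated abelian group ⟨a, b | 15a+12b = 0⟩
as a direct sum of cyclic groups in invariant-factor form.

Answer: M ≅ ℤ^1 ⊕ ℤ/3

Derivation:
rank_ℚ(R)=1; free=2−1=1
SNF(R) diag = [3] → torsion [3]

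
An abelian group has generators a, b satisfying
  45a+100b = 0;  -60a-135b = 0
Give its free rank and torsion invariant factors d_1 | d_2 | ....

Answer: M ≅ ℤ/5 ⊕ ℤ/15

Derivation:
rank_ℚ(R)=2; free=2−2=0
SNF(R) diag = [5, 15] → torsion [5, 15]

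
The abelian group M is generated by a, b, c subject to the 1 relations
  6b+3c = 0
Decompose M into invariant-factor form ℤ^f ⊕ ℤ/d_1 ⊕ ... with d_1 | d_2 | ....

rank_ℚ(R)=1; free=3−1=2
SNF(R) diag = [3] → torsion [3]

Answer: M ≅ ℤ^2 ⊕ ℤ/3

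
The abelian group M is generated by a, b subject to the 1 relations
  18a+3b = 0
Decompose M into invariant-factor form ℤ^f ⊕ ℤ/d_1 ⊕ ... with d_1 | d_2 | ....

rank_ℚ(R)=1; free=2−1=1
SNF(R) diag = [3] → torsion [3]

Answer: M ≅ ℤ^1 ⊕ ℤ/3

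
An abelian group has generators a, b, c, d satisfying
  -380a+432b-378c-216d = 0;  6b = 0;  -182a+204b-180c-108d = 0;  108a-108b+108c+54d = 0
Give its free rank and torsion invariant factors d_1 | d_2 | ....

rank_ℚ(R)=4; free=4−4=0
SNF(R) diag = [2, 6, 18, 54] → torsion [2, 6, 18, 54]

Answer: M ≅ ℤ/2 ⊕ ℤ/6 ⊕ ℤ/18 ⊕ ℤ/54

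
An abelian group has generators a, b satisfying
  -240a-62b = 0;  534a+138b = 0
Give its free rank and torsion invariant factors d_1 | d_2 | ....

rank_ℚ(R)=2; free=2−2=0
SNF(R) diag = [2, 6] → torsion [2, 6]

Answer: M ≅ ℤ/2 ⊕ ℤ/6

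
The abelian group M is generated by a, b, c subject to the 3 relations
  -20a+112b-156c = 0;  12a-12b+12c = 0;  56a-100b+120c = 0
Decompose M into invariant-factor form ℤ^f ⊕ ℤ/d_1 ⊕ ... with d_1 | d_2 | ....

Answer: M ≅ ℤ/4 ⊕ ℤ/12 ⊕ ℤ/24

Derivation:
rank_ℚ(R)=3; free=3−3=0
SNF(R) diag = [4, 12, 24] → torsion [4, 12, 24]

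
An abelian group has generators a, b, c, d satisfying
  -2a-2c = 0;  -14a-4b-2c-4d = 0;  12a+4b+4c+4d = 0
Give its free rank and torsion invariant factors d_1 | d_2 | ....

rank_ℚ(R)=3; free=4−3=1
SNF(R) diag = [2, 4, 4] → torsion [2, 4, 4]

Answer: M ≅ ℤ^1 ⊕ ℤ/2 ⊕ ℤ/4 ⊕ ℤ/4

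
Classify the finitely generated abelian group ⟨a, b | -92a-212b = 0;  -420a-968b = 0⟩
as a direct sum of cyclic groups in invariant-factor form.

Answer: M ≅ ℤ/4 ⊕ ℤ/4

Derivation:
rank_ℚ(R)=2; free=2−2=0
SNF(R) diag = [4, 4] → torsion [4, 4]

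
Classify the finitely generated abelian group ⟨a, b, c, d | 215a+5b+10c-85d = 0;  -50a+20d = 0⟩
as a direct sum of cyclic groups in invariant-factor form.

rank_ℚ(R)=2; free=4−2=2
SNF(R) diag = [5, 10] → torsion [5, 10]

Answer: M ≅ ℤ^2 ⊕ ℤ/5 ⊕ ℤ/10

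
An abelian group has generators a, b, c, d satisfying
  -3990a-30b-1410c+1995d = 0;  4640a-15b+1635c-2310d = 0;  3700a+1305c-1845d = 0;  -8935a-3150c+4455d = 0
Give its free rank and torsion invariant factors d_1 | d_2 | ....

Answer: M ≅ ℤ/5 ⊕ ℤ/15 ⊕ ℤ/45 ⊕ ℤ/45

Derivation:
rank_ℚ(R)=4; free=4−4=0
SNF(R) diag = [5, 15, 45, 45] → torsion [5, 15, 45, 45]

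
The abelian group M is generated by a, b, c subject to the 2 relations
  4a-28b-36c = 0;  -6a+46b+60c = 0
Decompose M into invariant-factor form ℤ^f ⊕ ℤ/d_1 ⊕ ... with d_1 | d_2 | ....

rank_ℚ(R)=2; free=3−2=1
SNF(R) diag = [2, 4] → torsion [2, 4]

Answer: M ≅ ℤ^1 ⊕ ℤ/2 ⊕ ℤ/4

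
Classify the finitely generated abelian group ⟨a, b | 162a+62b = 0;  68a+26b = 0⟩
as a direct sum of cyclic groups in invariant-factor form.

Answer: M ≅ ℤ/2 ⊕ ℤ/2

Derivation:
rank_ℚ(R)=2; free=2−2=0
SNF(R) diag = [2, 2] → torsion [2, 2]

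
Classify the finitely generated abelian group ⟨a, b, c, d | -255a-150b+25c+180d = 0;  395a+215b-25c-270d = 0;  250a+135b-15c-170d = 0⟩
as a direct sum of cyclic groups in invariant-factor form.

Answer: M ≅ ℤ^1 ⊕ ℤ/5 ⊕ ℤ/5 ⊕ ℤ/5

Derivation:
rank_ℚ(R)=3; free=4−3=1
SNF(R) diag = [5, 5, 5] → torsion [5, 5, 5]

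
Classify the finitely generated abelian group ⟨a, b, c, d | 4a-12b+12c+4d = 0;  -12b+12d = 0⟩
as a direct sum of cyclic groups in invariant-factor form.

rank_ℚ(R)=2; free=4−2=2
SNF(R) diag = [4, 12] → torsion [4, 12]

Answer: M ≅ ℤ^2 ⊕ ℤ/4 ⊕ ℤ/12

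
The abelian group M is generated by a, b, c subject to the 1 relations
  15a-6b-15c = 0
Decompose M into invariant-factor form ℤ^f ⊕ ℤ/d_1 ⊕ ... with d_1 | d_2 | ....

rank_ℚ(R)=1; free=3−1=2
SNF(R) diag = [3] → torsion [3]

Answer: M ≅ ℤ^2 ⊕ ℤ/3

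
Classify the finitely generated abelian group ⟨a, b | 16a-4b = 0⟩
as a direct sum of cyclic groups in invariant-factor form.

rank_ℚ(R)=1; free=2−1=1
SNF(R) diag = [4] → torsion [4]

Answer: M ≅ ℤ^1 ⊕ ℤ/4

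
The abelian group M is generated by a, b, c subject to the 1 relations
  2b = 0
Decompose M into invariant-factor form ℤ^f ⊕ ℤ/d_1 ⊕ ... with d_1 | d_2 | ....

rank_ℚ(R)=1; free=3−1=2
SNF(R) diag = [2] → torsion [2]

Answer: M ≅ ℤ^2 ⊕ ℤ/2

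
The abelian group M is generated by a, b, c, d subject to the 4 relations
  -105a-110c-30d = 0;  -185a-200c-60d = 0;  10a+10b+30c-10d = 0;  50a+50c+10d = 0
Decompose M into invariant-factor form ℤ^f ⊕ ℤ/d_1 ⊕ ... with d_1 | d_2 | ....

Answer: M ≅ ℤ/5 ⊕ ℤ/10 ⊕ ℤ/10 ⊕ ℤ/20

Derivation:
rank_ℚ(R)=4; free=4−4=0
SNF(R) diag = [5, 10, 10, 20] → torsion [5, 10, 10, 20]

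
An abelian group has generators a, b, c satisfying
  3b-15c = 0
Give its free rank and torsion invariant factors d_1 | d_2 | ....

Answer: M ≅ ℤ^2 ⊕ ℤ/3

Derivation:
rank_ℚ(R)=1; free=3−1=2
SNF(R) diag = [3] → torsion [3]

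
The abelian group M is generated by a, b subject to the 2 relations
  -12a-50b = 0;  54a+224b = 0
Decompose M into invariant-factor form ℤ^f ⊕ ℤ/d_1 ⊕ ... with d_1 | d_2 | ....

Answer: M ≅ ℤ/2 ⊕ ℤ/6

Derivation:
rank_ℚ(R)=2; free=2−2=0
SNF(R) diag = [2, 6] → torsion [2, 6]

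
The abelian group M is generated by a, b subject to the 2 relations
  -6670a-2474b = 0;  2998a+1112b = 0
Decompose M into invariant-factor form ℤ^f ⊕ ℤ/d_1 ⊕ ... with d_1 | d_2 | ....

Answer: M ≅ ℤ/2 ⊕ ℤ/6

Derivation:
rank_ℚ(R)=2; free=2−2=0
SNF(R) diag = [2, 6] → torsion [2, 6]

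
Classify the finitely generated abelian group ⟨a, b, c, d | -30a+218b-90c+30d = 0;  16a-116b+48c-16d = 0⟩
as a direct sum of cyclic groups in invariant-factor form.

Answer: M ≅ ℤ^2 ⊕ ℤ/2 ⊕ ℤ/4

Derivation:
rank_ℚ(R)=2; free=4−2=2
SNF(R) diag = [2, 4] → torsion [2, 4]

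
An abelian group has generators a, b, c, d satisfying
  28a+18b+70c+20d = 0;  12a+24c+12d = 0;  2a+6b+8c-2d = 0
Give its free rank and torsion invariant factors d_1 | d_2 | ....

rank_ℚ(R)=3; free=4−3=1
SNF(R) diag = [2, 6, 12] → torsion [2, 6, 12]

Answer: M ≅ ℤ^1 ⊕ ℤ/2 ⊕ ℤ/6 ⊕ ℤ/12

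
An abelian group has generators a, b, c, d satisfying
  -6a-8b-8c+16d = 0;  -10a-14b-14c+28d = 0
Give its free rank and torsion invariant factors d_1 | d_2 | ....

rank_ℚ(R)=2; free=4−2=2
SNF(R) diag = [2, 2] → torsion [2, 2]

Answer: M ≅ ℤ^2 ⊕ ℤ/2 ⊕ ℤ/2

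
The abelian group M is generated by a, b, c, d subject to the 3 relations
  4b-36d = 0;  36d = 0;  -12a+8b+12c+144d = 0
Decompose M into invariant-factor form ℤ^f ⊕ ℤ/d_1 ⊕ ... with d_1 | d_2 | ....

Answer: M ≅ ℤ^1 ⊕ ℤ/4 ⊕ ℤ/12 ⊕ ℤ/36

Derivation:
rank_ℚ(R)=3; free=4−3=1
SNF(R) diag = [4, 12, 36] → torsion [4, 12, 36]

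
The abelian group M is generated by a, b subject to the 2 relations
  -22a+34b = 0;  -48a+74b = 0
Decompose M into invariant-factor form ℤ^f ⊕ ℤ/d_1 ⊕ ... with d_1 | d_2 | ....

Answer: M ≅ ℤ/2 ⊕ ℤ/2

Derivation:
rank_ℚ(R)=2; free=2−2=0
SNF(R) diag = [2, 2] → torsion [2, 2]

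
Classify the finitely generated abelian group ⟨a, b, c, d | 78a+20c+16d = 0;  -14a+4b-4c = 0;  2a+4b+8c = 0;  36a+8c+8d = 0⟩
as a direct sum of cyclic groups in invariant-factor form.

Answer: M ≅ ℤ/2 ⊕ ℤ/4 ⊕ ℤ/4 ⊕ ℤ/8

Derivation:
rank_ℚ(R)=4; free=4−4=0
SNF(R) diag = [2, 4, 4, 8] → torsion [2, 4, 4, 8]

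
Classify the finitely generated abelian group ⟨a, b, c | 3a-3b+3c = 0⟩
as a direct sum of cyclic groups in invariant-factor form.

Answer: M ≅ ℤ^2 ⊕ ℤ/3

Derivation:
rank_ℚ(R)=1; free=3−1=2
SNF(R) diag = [3] → torsion [3]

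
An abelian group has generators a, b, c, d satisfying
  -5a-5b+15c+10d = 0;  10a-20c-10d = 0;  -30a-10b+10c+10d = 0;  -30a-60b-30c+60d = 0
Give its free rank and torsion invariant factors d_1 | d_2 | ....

Answer: M ≅ ℤ/5 ⊕ ℤ/10 ⊕ ℤ/30 ⊕ ℤ/90

Derivation:
rank_ℚ(R)=4; free=4−4=0
SNF(R) diag = [5, 10, 30, 90] → torsion [5, 10, 30, 90]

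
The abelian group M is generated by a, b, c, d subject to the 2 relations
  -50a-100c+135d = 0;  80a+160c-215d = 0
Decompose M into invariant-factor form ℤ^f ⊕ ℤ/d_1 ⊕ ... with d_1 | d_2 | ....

rank_ℚ(R)=2; free=4−2=2
SNF(R) diag = [5, 10] → torsion [5, 10]

Answer: M ≅ ℤ^2 ⊕ ℤ/5 ⊕ ℤ/10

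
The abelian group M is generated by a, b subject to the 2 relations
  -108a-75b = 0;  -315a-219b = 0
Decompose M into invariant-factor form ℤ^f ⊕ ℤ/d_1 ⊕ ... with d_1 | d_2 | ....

rank_ℚ(R)=2; free=2−2=0
SNF(R) diag = [3, 9] → torsion [3, 9]

Answer: M ≅ ℤ/3 ⊕ ℤ/9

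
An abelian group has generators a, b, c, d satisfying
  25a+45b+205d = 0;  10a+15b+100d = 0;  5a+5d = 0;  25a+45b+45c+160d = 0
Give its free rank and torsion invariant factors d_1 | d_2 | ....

rank_ℚ(R)=4; free=4−4=0
SNF(R) diag = [5, 15, 45, 90] → torsion [5, 15, 45, 90]

Answer: M ≅ ℤ/5 ⊕ ℤ/15 ⊕ ℤ/45 ⊕ ℤ/90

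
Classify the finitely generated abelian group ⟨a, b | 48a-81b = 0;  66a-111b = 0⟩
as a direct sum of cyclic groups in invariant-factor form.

rank_ℚ(R)=2; free=2−2=0
SNF(R) diag = [3, 6] → torsion [3, 6]

Answer: M ≅ ℤ/3 ⊕ ℤ/6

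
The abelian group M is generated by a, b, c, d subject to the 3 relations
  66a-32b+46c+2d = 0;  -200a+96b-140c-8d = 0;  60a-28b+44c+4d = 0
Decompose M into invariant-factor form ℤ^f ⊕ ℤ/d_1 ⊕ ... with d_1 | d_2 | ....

rank_ℚ(R)=3; free=4−3=1
SNF(R) diag = [2, 4, 12] → torsion [2, 4, 12]

Answer: M ≅ ℤ^1 ⊕ ℤ/2 ⊕ ℤ/4 ⊕ ℤ/12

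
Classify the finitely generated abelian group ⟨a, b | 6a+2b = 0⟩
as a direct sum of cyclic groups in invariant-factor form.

rank_ℚ(R)=1; free=2−1=1
SNF(R) diag = [2] → torsion [2]

Answer: M ≅ ℤ^1 ⊕ ℤ/2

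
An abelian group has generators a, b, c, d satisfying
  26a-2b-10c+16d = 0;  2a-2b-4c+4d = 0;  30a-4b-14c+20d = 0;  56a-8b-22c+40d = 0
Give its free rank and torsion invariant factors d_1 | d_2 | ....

rank_ℚ(R)=4; free=4−4=0
SNF(R) diag = [2, 2, 6, 12] → torsion [2, 2, 6, 12]

Answer: M ≅ ℤ/2 ⊕ ℤ/2 ⊕ ℤ/6 ⊕ ℤ/12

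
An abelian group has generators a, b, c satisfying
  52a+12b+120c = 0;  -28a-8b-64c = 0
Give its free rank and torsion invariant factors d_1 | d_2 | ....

Answer: M ≅ ℤ^1 ⊕ ℤ/4 ⊕ ℤ/4

Derivation:
rank_ℚ(R)=2; free=3−2=1
SNF(R) diag = [4, 4] → torsion [4, 4]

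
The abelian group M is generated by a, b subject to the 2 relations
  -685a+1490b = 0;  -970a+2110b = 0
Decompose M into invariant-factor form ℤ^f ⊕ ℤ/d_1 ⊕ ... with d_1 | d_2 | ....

rank_ℚ(R)=2; free=2−2=0
SNF(R) diag = [5, 10] → torsion [5, 10]

Answer: M ≅ ℤ/5 ⊕ ℤ/10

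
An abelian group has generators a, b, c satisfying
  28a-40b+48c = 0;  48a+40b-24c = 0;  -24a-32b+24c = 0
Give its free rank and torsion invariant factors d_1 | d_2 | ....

Answer: M ≅ ℤ/4 ⊕ ℤ/8 ⊕ ℤ/24

Derivation:
rank_ℚ(R)=3; free=3−3=0
SNF(R) diag = [4, 8, 24] → torsion [4, 8, 24]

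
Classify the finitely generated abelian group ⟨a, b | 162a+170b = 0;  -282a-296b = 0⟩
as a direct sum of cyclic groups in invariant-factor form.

rank_ℚ(R)=2; free=2−2=0
SNF(R) diag = [2, 6] → torsion [2, 6]

Answer: M ≅ ℤ/2 ⊕ ℤ/6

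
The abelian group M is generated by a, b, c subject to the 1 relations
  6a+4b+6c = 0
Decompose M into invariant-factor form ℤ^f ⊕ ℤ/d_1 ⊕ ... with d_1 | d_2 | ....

rank_ℚ(R)=1; free=3−1=2
SNF(R) diag = [2] → torsion [2]

Answer: M ≅ ℤ^2 ⊕ ℤ/2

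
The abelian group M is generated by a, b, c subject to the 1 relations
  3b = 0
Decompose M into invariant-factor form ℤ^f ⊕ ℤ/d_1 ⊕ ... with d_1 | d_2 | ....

rank_ℚ(R)=1; free=3−1=2
SNF(R) diag = [3] → torsion [3]

Answer: M ≅ ℤ^2 ⊕ ℤ/3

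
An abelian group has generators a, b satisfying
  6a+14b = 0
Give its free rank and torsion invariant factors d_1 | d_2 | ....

Answer: M ≅ ℤ^1 ⊕ ℤ/2

Derivation:
rank_ℚ(R)=1; free=2−1=1
SNF(R) diag = [2] → torsion [2]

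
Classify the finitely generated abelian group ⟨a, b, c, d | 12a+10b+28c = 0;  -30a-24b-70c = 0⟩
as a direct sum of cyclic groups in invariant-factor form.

Answer: M ≅ ℤ^2 ⊕ ℤ/2 ⊕ ℤ/2

Derivation:
rank_ℚ(R)=2; free=4−2=2
SNF(R) diag = [2, 2] → torsion [2, 2]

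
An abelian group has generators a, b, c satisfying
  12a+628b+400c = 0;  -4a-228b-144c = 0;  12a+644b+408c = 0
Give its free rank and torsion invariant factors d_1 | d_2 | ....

rank_ℚ(R)=3; free=3−3=0
SNF(R) diag = [4, 8, 8] → torsion [4, 8, 8]

Answer: M ≅ ℤ/4 ⊕ ℤ/8 ⊕ ℤ/8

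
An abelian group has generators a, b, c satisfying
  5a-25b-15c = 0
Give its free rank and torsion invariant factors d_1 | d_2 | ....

rank_ℚ(R)=1; free=3−1=2
SNF(R) diag = [5] → torsion [5]

Answer: M ≅ ℤ^2 ⊕ ℤ/5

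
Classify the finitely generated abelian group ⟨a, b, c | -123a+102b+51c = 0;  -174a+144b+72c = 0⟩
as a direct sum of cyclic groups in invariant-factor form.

rank_ℚ(R)=2; free=3−2=1
SNF(R) diag = [3, 6] → torsion [3, 6]

Answer: M ≅ ℤ^1 ⊕ ℤ/3 ⊕ ℤ/6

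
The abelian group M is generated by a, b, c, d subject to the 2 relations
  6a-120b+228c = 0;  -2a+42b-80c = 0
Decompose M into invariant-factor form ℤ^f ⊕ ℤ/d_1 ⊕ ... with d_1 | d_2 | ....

Answer: M ≅ ℤ^2 ⊕ ℤ/2 ⊕ ℤ/6

Derivation:
rank_ℚ(R)=2; free=4−2=2
SNF(R) diag = [2, 6] → torsion [2, 6]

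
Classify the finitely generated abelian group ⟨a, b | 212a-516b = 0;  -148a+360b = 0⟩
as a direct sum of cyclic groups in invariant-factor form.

Answer: M ≅ ℤ/4 ⊕ ℤ/12

Derivation:
rank_ℚ(R)=2; free=2−2=0
SNF(R) diag = [4, 12] → torsion [4, 12]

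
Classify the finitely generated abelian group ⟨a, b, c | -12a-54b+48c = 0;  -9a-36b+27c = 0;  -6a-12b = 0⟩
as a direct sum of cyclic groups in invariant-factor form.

rank_ℚ(R)=3; free=3−3=0
SNF(R) diag = [3, 6, 18] → torsion [3, 6, 18]

Answer: M ≅ ℤ/3 ⊕ ℤ/6 ⊕ ℤ/18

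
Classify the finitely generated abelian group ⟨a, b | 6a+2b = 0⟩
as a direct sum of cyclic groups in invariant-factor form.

Answer: M ≅ ℤ^1 ⊕ ℤ/2

Derivation:
rank_ℚ(R)=1; free=2−1=1
SNF(R) diag = [2] → torsion [2]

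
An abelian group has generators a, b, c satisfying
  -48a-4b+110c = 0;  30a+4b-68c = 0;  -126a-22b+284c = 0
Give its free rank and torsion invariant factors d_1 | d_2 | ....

rank_ℚ(R)=3; free=3−3=0
SNF(R) diag = [2, 6, 6] → torsion [2, 6, 6]

Answer: M ≅ ℤ/2 ⊕ ℤ/6 ⊕ ℤ/6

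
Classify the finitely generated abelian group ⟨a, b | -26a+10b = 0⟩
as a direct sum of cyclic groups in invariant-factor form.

rank_ℚ(R)=1; free=2−1=1
SNF(R) diag = [2] → torsion [2]

Answer: M ≅ ℤ^1 ⊕ ℤ/2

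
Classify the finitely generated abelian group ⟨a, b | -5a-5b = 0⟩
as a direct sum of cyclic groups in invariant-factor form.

rank_ℚ(R)=1; free=2−1=1
SNF(R) diag = [5] → torsion [5]

Answer: M ≅ ℤ^1 ⊕ ℤ/5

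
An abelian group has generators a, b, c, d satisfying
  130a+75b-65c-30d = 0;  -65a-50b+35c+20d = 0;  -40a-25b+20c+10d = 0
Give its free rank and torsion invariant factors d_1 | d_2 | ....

rank_ℚ(R)=3; free=4−3=1
SNF(R) diag = [5, 5, 5] → torsion [5, 5, 5]

Answer: M ≅ ℤ^1 ⊕ ℤ/5 ⊕ ℤ/5 ⊕ ℤ/5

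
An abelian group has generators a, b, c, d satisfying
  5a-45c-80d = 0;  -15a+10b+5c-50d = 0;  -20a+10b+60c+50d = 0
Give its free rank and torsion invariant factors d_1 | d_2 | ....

rank_ℚ(R)=3; free=4−3=1
SNF(R) diag = [5, 10, 10] → torsion [5, 10, 10]

Answer: M ≅ ℤ^1 ⊕ ℤ/5 ⊕ ℤ/10 ⊕ ℤ/10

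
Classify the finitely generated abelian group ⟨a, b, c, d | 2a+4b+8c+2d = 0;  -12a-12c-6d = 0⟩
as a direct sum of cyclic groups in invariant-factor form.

rank_ℚ(R)=2; free=4−2=2
SNF(R) diag = [2, 6] → torsion [2, 6]

Answer: M ≅ ℤ^2 ⊕ ℤ/2 ⊕ ℤ/6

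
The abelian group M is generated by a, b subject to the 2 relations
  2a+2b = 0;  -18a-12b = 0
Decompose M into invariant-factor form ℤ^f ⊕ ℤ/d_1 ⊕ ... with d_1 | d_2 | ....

rank_ℚ(R)=2; free=2−2=0
SNF(R) diag = [2, 6] → torsion [2, 6]

Answer: M ≅ ℤ/2 ⊕ ℤ/6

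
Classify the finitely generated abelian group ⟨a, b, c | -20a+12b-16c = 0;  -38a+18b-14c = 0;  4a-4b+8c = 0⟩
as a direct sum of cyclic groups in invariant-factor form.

Answer: M ≅ ℤ/2 ⊕ ℤ/4 ⊕ ℤ/8

Derivation:
rank_ℚ(R)=3; free=3−3=0
SNF(R) diag = [2, 4, 8] → torsion [2, 4, 8]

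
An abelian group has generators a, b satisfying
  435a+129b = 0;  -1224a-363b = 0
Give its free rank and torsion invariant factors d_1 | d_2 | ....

rank_ℚ(R)=2; free=2−2=0
SNF(R) diag = [3, 3] → torsion [3, 3]

Answer: M ≅ ℤ/3 ⊕ ℤ/3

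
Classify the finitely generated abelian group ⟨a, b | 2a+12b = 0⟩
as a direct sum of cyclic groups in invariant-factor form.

Answer: M ≅ ℤ^1 ⊕ ℤ/2

Derivation:
rank_ℚ(R)=1; free=2−1=1
SNF(R) diag = [2] → torsion [2]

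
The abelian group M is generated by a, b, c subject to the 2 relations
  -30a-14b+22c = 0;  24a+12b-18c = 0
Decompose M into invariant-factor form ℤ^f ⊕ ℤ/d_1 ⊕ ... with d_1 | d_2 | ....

Answer: M ≅ ℤ^1 ⊕ ℤ/2 ⊕ ℤ/6

Derivation:
rank_ℚ(R)=2; free=3−2=1
SNF(R) diag = [2, 6] → torsion [2, 6]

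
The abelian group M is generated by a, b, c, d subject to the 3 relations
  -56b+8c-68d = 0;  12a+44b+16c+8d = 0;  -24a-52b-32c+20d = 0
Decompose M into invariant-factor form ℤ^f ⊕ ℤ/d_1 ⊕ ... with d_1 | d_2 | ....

rank_ℚ(R)=3; free=4−3=1
SNF(R) diag = [4, 12, 36] → torsion [4, 12, 36]

Answer: M ≅ ℤ^1 ⊕ ℤ/4 ⊕ ℤ/12 ⊕ ℤ/36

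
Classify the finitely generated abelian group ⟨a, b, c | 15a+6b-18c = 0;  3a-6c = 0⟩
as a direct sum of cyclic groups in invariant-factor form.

rank_ℚ(R)=2; free=3−2=1
SNF(R) diag = [3, 6] → torsion [3, 6]

Answer: M ≅ ℤ^1 ⊕ ℤ/3 ⊕ ℤ/6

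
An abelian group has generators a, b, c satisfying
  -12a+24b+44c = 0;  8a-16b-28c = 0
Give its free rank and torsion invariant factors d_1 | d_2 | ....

Answer: M ≅ ℤ^1 ⊕ ℤ/4 ⊕ ℤ/4

Derivation:
rank_ℚ(R)=2; free=3−2=1
SNF(R) diag = [4, 4] → torsion [4, 4]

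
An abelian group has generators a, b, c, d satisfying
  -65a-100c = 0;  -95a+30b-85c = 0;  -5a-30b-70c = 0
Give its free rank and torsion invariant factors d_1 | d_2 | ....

rank_ℚ(R)=3; free=4−3=1
SNF(R) diag = [5, 15, 30] → torsion [5, 15, 30]

Answer: M ≅ ℤ^1 ⊕ ℤ/5 ⊕ ℤ/15 ⊕ ℤ/30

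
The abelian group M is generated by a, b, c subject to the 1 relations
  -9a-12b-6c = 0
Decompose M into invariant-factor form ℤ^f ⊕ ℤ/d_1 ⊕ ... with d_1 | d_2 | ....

rank_ℚ(R)=1; free=3−1=2
SNF(R) diag = [3] → torsion [3]

Answer: M ≅ ℤ^2 ⊕ ℤ/3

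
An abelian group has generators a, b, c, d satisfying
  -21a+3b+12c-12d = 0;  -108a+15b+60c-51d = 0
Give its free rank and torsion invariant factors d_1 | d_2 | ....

Answer: M ≅ ℤ^2 ⊕ ℤ/3 ⊕ ℤ/3

Derivation:
rank_ℚ(R)=2; free=4−2=2
SNF(R) diag = [3, 3] → torsion [3, 3]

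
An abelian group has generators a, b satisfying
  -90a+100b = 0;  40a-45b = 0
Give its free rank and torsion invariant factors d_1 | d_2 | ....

Answer: M ≅ ℤ/5 ⊕ ℤ/10

Derivation:
rank_ℚ(R)=2; free=2−2=0
SNF(R) diag = [5, 10] → torsion [5, 10]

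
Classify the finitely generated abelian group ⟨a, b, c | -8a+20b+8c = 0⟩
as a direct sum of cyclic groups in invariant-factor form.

Answer: M ≅ ℤ^2 ⊕ ℤ/4

Derivation:
rank_ℚ(R)=1; free=3−1=2
SNF(R) diag = [4] → torsion [4]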